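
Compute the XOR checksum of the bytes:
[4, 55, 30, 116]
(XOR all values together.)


XOR chain: 4 ^ 55 ^ 30 ^ 116 = 89

89


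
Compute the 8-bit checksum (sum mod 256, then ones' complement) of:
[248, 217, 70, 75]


Sum = 610 mod 256 = 98
Complement = 157

157


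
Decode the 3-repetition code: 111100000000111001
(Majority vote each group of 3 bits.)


Groups: 111, 100, 000, 000, 111, 001
Majority votes: 100010

100010


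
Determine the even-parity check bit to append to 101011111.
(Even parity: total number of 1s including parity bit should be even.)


Number of 1s in data: 7
Parity bit: 1

1


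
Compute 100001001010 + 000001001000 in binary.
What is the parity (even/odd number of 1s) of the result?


100001001010 = 2122
000001001000 = 72
Sum = 2194 = 100010010010
1s count = 4

even parity (4 ones in 100010010010)


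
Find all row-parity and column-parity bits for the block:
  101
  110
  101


Row parities: 000
Column parities: 110

Row P: 000, Col P: 110, Corner: 0


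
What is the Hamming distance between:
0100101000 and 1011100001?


XOR: 1111001001
Count of 1s: 6

6


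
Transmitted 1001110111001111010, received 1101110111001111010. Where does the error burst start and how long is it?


XOR: 0100000000000000000

Burst at position 1, length 1


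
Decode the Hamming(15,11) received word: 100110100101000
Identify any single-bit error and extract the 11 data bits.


Syndrome = 1: error at position 1

Data: 01010101000 (corrected bit 1)


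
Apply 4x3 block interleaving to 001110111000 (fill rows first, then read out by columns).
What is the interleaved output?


Matrix:
  001
  110
  111
  000
Read columns: 011001101010

011001101010


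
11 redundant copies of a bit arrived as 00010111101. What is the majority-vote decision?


Ones: 6 out of 11
Threshold: 6

1 (6/11 voted 1)


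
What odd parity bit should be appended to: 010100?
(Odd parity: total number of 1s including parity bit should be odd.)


Number of 1s in data: 2
Parity bit: 1

1


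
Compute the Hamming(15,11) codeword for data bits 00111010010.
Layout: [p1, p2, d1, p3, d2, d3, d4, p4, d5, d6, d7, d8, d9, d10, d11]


Parity bits: p1=1, p2=0, p3=1, p4=1

100101111010010


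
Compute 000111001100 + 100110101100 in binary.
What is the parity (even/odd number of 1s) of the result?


000111001100 = 460
100110101100 = 2476
Sum = 2936 = 101101111000
1s count = 7

odd parity (7 ones in 101101111000)


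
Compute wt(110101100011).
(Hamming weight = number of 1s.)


Counting 1s in 110101100011

7


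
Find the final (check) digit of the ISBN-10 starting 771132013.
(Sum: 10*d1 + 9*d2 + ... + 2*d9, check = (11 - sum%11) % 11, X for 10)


Weighted sum: 185
185 mod 11 = 9

Check digit: 2


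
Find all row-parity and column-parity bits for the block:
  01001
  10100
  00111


Row parities: 001
Column parities: 11010

Row P: 001, Col P: 11010, Corner: 1


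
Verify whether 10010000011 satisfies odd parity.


Number of 1s: 4

No, parity error (4 ones)


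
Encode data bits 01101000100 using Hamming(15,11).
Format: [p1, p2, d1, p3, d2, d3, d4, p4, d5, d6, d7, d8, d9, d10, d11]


Parity bits: p1=1, p2=1, p3=1, p4=0

110111001000100


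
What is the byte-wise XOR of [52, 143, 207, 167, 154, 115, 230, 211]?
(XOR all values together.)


XOR chain: 52 ^ 143 ^ 207 ^ 167 ^ 154 ^ 115 ^ 230 ^ 211 = 15

15


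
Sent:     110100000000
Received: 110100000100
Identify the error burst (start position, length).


XOR: 000000000100

Burst at position 9, length 1


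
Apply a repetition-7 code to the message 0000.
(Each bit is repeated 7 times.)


Each bit -> 7 copies

0000000000000000000000000000


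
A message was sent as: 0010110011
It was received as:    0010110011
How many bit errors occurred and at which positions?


XOR: 0000000000

0 errors (received matches sent)


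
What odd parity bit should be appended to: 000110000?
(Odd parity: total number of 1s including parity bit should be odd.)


Number of 1s in data: 2
Parity bit: 1

1


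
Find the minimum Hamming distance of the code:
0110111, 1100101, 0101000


Comparing all pairs, minimum distance: 3
Can detect 2 errors, correct 1 errors

3


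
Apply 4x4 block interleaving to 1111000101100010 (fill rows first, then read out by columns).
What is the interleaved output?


Matrix:
  1111
  0001
  0110
  0010
Read columns: 1000101010111100

1000101010111100


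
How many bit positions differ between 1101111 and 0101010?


XOR: 1000101
Count of 1s: 3

3


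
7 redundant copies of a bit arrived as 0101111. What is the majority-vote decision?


Ones: 5 out of 7
Threshold: 4

1 (5/7 voted 1)


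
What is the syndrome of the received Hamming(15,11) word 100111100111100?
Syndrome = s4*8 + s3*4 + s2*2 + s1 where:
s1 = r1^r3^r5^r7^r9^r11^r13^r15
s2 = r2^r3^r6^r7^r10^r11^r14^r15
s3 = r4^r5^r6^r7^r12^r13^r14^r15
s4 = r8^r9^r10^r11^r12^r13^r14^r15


s1=1, s2=0, s3=0, s4=0

Syndrome = 1 (error at position 1)


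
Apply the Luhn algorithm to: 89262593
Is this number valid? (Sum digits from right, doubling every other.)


Luhn sum = 47
47 mod 10 = 7

Invalid (Luhn sum mod 10 = 7)


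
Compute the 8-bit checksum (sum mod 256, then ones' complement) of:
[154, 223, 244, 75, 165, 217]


Sum = 1078 mod 256 = 54
Complement = 201

201


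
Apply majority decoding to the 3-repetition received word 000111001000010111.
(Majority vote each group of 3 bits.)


Groups: 000, 111, 001, 000, 010, 111
Majority votes: 010001

010001


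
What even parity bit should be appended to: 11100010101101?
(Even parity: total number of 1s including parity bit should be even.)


Number of 1s in data: 8
Parity bit: 0

0


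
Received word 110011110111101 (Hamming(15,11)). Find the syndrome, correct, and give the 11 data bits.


Syndrome = 0: no error detected

Data: 01110111101 (no errors)


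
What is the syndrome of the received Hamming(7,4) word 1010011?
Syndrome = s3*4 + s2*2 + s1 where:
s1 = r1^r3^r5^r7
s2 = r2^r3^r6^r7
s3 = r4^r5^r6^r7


s1=1, s2=1, s3=0

Syndrome = 3 (error at position 3)


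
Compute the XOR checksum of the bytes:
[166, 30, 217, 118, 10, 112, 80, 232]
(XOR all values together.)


XOR chain: 166 ^ 30 ^ 217 ^ 118 ^ 10 ^ 112 ^ 80 ^ 232 = 213

213


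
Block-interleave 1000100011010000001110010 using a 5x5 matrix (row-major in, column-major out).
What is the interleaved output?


Matrix:
  10001
  00011
  01000
  00011
  10010
Read columns: 1000100100000000101111010

1000100100000000101111010


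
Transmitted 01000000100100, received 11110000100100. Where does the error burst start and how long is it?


XOR: 10110000000000

Burst at position 0, length 4


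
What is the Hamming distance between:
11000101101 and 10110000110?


XOR: 01110101011
Count of 1s: 7

7


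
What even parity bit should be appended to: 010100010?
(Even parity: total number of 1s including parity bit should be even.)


Number of 1s in data: 3
Parity bit: 1

1


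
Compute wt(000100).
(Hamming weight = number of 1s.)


Counting 1s in 000100

1


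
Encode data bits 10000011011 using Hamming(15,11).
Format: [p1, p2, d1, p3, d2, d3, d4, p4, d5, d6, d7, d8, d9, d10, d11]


Parity bits: p1=1, p2=0, p3=1, p4=0

101100000011011


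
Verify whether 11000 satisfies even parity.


Number of 1s: 2

Yes, parity is correct (2 ones)


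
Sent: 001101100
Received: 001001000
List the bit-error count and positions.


XOR: 000100100

2 error(s) at position(s): 3, 6


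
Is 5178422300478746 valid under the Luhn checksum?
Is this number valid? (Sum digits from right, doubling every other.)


Luhn sum = 75
75 mod 10 = 5

Invalid (Luhn sum mod 10 = 5)


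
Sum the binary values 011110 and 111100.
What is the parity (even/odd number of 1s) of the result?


011110 = 30
111100 = 60
Sum = 90 = 1011010
1s count = 4

even parity (4 ones in 1011010)


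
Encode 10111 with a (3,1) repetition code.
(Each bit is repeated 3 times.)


Each bit -> 3 copies

111000111111111


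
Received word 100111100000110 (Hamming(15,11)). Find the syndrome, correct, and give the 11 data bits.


Syndrome = 2: error at position 2

Data: 01110000110 (corrected bit 2)


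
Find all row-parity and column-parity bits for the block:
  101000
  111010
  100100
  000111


Row parities: 0001
Column parities: 110001

Row P: 0001, Col P: 110001, Corner: 1


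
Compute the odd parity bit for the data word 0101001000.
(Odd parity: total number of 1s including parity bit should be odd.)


Number of 1s in data: 3
Parity bit: 0

0


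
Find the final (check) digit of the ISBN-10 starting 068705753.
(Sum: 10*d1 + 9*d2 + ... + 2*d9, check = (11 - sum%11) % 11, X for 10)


Weighted sum: 241
241 mod 11 = 10

Check digit: 1


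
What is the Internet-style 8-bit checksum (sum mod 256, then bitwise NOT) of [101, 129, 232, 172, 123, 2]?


Sum = 759 mod 256 = 247
Complement = 8

8


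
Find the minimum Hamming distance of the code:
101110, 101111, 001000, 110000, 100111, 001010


Comparing all pairs, minimum distance: 1
Can detect 0 errors, correct 0 errors

1


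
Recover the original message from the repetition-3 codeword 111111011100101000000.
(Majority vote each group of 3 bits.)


Groups: 111, 111, 011, 100, 101, 000, 000
Majority votes: 1110100

1110100


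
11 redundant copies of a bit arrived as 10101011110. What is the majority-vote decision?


Ones: 7 out of 11
Threshold: 6

1 (7/11 voted 1)


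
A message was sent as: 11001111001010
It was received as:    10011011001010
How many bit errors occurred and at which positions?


XOR: 01010100000000

3 error(s) at position(s): 1, 3, 5


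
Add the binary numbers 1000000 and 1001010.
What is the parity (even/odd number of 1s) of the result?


1000000 = 64
1001010 = 74
Sum = 138 = 10001010
1s count = 3

odd parity (3 ones in 10001010)


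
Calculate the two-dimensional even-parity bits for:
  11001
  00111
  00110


Row parities: 110
Column parities: 11000

Row P: 110, Col P: 11000, Corner: 0


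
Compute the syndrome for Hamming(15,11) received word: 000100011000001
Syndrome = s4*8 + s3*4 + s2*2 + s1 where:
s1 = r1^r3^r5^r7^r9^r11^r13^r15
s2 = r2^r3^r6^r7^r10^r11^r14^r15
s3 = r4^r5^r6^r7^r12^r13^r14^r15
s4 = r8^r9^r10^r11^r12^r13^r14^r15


s1=0, s2=1, s3=0, s4=1

Syndrome = 10 (error at position 10)


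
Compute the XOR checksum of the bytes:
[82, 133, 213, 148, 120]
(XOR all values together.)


XOR chain: 82 ^ 133 ^ 213 ^ 148 ^ 120 = 238

238


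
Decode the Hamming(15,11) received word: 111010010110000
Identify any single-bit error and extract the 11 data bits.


Syndrome = 12: error at position 12

Data: 11000111000 (corrected bit 12)


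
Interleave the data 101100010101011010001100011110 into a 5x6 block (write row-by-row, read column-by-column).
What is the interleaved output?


Matrix:
  101100
  010101
  011010
  001100
  011110
Read columns: 100000110110111110110010101000

100000110110111110110010101000


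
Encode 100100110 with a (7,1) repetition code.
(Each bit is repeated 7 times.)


Each bit -> 7 copies

111111100000000000000111111100000000000000111111111111110000000


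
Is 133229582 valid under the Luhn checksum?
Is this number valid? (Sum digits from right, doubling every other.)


Luhn sum = 39
39 mod 10 = 9

Invalid (Luhn sum mod 10 = 9)


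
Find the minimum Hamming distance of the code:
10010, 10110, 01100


Comparing all pairs, minimum distance: 1
Can detect 0 errors, correct 0 errors

1


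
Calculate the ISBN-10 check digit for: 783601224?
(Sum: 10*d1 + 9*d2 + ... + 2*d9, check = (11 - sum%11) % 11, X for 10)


Weighted sum: 235
235 mod 11 = 4

Check digit: 7


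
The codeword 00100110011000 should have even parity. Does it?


Number of 1s: 5

No, parity error (5 ones)


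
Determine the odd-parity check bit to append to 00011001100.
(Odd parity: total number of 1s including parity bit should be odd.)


Number of 1s in data: 4
Parity bit: 1

1


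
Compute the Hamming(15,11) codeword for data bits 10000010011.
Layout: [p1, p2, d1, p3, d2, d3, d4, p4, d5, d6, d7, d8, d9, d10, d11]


Parity bits: p1=1, p2=0, p3=0, p4=1

101000010010011


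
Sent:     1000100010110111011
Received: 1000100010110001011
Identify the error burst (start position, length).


XOR: 0000000000000110000

Burst at position 13, length 2


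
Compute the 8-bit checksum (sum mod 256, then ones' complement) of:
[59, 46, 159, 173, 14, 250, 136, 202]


Sum = 1039 mod 256 = 15
Complement = 240

240


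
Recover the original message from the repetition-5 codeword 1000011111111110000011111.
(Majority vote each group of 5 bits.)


Groups: 10000, 11111, 11111, 00000, 11111
Majority votes: 01101

01101


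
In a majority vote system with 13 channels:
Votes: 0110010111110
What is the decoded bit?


Ones: 8 out of 13
Threshold: 7

1 (8/13 voted 1)


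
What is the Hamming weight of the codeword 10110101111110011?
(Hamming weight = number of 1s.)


Counting 1s in 10110101111110011

12


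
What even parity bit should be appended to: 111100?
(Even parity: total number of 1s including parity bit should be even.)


Number of 1s in data: 4
Parity bit: 0

0


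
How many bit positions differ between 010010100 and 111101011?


XOR: 101111111
Count of 1s: 8

8


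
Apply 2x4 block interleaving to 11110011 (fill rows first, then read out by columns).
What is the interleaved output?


Matrix:
  1111
  0011
Read columns: 10101111

10101111


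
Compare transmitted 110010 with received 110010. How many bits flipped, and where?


XOR: 000000

0 errors (received matches sent)


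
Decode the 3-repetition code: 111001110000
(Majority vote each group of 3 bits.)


Groups: 111, 001, 110, 000
Majority votes: 1010

1010


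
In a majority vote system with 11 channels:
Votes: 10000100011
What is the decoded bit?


Ones: 4 out of 11
Threshold: 6

0 (4/11 voted 1)


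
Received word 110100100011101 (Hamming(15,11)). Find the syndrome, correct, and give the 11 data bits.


Syndrome = 5: error at position 5

Data: 01010011101 (corrected bit 5)


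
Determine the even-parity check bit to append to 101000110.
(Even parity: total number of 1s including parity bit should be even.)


Number of 1s in data: 4
Parity bit: 0

0


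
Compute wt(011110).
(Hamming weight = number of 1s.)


Counting 1s in 011110

4


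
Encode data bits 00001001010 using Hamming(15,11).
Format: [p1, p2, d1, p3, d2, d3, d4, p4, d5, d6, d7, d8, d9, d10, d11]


Parity bits: p1=1, p2=1, p3=0, p4=1

110000011001010


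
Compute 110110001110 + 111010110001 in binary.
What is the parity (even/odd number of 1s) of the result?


110110001110 = 3470
111010110001 = 3761
Sum = 7231 = 1110000111111
1s count = 9

odd parity (9 ones in 1110000111111)


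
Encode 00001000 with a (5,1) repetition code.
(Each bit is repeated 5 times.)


Each bit -> 5 copies

0000000000000000000011111000000000000000


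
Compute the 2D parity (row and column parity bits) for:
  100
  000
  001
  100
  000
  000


Row parities: 101100
Column parities: 001

Row P: 101100, Col P: 001, Corner: 1


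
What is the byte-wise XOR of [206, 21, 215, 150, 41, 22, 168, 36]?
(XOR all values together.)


XOR chain: 206 ^ 21 ^ 215 ^ 150 ^ 41 ^ 22 ^ 168 ^ 36 = 41

41


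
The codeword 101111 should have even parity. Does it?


Number of 1s: 5

No, parity error (5 ones)


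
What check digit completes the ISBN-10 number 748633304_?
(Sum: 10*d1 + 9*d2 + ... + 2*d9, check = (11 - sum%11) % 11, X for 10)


Weighted sum: 265
265 mod 11 = 1

Check digit: X


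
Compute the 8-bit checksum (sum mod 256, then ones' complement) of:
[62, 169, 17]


Sum = 248 mod 256 = 248
Complement = 7

7


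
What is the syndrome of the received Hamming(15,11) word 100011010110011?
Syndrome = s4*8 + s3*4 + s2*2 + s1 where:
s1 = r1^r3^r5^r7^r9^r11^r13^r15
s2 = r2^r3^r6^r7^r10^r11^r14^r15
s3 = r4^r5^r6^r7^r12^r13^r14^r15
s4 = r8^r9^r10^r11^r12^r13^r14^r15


s1=0, s2=1, s3=0, s4=1

Syndrome = 10 (error at position 10)


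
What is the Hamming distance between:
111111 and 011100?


XOR: 100011
Count of 1s: 3

3


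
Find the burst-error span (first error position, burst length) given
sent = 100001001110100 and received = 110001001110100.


XOR: 010000000000000

Burst at position 1, length 1


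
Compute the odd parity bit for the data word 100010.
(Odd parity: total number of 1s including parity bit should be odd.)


Number of 1s in data: 2
Parity bit: 1

1


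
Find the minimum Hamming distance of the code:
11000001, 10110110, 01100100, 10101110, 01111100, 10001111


Comparing all pairs, minimum distance: 2
Can detect 1 errors, correct 0 errors

2


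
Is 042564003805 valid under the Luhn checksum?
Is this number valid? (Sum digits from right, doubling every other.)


Luhn sum = 39
39 mod 10 = 9

Invalid (Luhn sum mod 10 = 9)


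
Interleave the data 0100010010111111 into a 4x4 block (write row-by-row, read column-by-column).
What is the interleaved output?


Matrix:
  0100
  0100
  1011
  1111
Read columns: 0011110100110011

0011110100110011


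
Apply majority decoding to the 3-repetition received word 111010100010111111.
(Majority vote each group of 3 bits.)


Groups: 111, 010, 100, 010, 111, 111
Majority votes: 100011

100011


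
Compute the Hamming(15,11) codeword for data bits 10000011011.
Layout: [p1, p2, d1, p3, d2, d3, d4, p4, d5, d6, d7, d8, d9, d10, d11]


Parity bits: p1=1, p2=0, p3=1, p4=0

101100000011011


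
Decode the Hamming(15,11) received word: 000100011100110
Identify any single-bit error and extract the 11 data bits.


Syndrome = 12: error at position 12

Data: 00001101110 (corrected bit 12)


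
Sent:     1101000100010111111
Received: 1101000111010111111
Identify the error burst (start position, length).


XOR: 0000000011000000000

Burst at position 8, length 2


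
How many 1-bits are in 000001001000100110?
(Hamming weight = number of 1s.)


Counting 1s in 000001001000100110

5


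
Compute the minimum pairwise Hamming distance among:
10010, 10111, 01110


Comparing all pairs, minimum distance: 2
Can detect 1 errors, correct 0 errors

2


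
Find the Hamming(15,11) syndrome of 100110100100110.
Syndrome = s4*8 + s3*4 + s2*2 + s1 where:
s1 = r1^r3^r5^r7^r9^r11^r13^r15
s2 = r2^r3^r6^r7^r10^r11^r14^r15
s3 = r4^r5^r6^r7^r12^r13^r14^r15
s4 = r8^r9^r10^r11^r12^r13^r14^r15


s1=0, s2=1, s3=1, s4=1

Syndrome = 14 (error at position 14)


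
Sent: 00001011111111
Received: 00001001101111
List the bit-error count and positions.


XOR: 00000010010000

2 error(s) at position(s): 6, 9


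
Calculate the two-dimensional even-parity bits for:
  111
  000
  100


Row parities: 101
Column parities: 011

Row P: 101, Col P: 011, Corner: 0


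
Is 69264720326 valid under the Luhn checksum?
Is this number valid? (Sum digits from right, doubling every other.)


Luhn sum = 44
44 mod 10 = 4

Invalid (Luhn sum mod 10 = 4)


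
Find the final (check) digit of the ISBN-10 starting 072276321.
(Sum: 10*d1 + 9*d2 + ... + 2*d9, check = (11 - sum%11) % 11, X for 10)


Weighted sum: 185
185 mod 11 = 9

Check digit: 2


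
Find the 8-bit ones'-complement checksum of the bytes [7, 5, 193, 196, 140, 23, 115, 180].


Sum = 859 mod 256 = 91
Complement = 164

164


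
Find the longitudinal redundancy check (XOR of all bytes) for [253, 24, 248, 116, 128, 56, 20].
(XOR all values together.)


XOR chain: 253 ^ 24 ^ 248 ^ 116 ^ 128 ^ 56 ^ 20 = 197

197


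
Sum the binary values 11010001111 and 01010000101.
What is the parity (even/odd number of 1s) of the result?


11010001111 = 1679
01010000101 = 645
Sum = 2324 = 100100010100
1s count = 4

even parity (4 ones in 100100010100)


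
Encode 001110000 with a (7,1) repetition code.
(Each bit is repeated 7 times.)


Each bit -> 7 copies

000000000000001111111111111111111110000000000000000000000000000


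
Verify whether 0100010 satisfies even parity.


Number of 1s: 2

Yes, parity is correct (2 ones)


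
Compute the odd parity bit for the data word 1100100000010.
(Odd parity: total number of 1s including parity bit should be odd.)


Number of 1s in data: 4
Parity bit: 1

1


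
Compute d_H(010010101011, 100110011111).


XOR: 110100110100
Count of 1s: 6

6


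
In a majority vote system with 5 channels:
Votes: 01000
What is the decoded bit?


Ones: 1 out of 5
Threshold: 3

0 (1/5 voted 1)


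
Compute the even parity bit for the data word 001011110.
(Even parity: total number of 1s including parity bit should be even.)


Number of 1s in data: 5
Parity bit: 1

1


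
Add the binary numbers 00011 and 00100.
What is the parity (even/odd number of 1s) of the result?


00011 = 3
00100 = 4
Sum = 7 = 111
1s count = 3

odd parity (3 ones in 111)


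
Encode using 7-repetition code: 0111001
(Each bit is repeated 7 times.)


Each bit -> 7 copies

0000000111111111111111111111000000000000001111111


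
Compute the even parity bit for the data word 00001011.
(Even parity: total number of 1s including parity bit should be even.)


Number of 1s in data: 3
Parity bit: 1

1


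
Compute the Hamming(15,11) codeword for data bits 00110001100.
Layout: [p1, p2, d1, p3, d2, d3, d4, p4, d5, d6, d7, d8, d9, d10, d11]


Parity bits: p1=0, p2=0, p3=0, p4=0

000001100001100


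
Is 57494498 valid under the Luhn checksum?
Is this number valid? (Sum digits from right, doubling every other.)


Luhn sum = 54
54 mod 10 = 4

Invalid (Luhn sum mod 10 = 4)


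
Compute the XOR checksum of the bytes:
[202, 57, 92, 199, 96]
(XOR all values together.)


XOR chain: 202 ^ 57 ^ 92 ^ 199 ^ 96 = 8

8


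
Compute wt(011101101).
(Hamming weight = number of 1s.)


Counting 1s in 011101101

6


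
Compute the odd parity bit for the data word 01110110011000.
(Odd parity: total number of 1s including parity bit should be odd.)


Number of 1s in data: 7
Parity bit: 0

0


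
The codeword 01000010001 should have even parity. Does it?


Number of 1s: 3

No, parity error (3 ones)


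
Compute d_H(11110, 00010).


XOR: 11100
Count of 1s: 3

3


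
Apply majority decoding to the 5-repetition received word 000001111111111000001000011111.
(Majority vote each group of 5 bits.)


Groups: 00000, 11111, 11111, 00000, 10000, 11111
Majority votes: 011001

011001


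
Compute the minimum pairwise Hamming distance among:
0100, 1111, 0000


Comparing all pairs, minimum distance: 1
Can detect 0 errors, correct 0 errors

1


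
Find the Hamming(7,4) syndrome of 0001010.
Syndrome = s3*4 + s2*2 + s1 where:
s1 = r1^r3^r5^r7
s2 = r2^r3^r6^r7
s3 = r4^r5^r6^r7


s1=0, s2=1, s3=0

Syndrome = 2 (error at position 2)


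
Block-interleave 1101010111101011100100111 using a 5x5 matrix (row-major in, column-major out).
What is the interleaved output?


Matrix:
  11010
  10111
  10101
  11001
  00111
Read columns: 1111010010011011100101111

1111010010011011100101111


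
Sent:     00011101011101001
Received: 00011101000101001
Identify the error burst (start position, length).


XOR: 00000000011000000

Burst at position 9, length 2


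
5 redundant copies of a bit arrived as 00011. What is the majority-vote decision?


Ones: 2 out of 5
Threshold: 3

0 (2/5 voted 1)


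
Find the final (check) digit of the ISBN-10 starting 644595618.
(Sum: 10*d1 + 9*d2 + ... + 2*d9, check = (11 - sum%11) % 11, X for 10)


Weighted sum: 285
285 mod 11 = 10

Check digit: 1


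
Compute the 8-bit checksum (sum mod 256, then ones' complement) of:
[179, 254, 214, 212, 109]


Sum = 968 mod 256 = 200
Complement = 55

55


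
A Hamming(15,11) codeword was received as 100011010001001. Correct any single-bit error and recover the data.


Syndrome = 9: error at position 9

Data: 01101001001 (corrected bit 9)


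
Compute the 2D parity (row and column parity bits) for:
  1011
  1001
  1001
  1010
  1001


Row parities: 10000
Column parities: 1000

Row P: 10000, Col P: 1000, Corner: 1


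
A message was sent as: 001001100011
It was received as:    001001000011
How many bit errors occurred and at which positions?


XOR: 000000100000

1 error(s) at position(s): 6


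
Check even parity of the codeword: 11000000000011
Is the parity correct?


Number of 1s: 4

Yes, parity is correct (4 ones)


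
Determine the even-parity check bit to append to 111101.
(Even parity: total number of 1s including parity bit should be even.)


Number of 1s in data: 5
Parity bit: 1

1


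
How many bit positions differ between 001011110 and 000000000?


XOR: 001011110
Count of 1s: 5

5


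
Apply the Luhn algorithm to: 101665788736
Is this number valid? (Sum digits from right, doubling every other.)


Luhn sum = 57
57 mod 10 = 7

Invalid (Luhn sum mod 10 = 7)


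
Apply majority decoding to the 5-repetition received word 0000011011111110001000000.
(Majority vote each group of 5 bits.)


Groups: 00000, 11011, 11111, 00010, 00000
Majority votes: 01100

01100


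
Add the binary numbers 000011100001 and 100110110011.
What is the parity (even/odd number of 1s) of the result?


000011100001 = 225
100110110011 = 2483
Sum = 2708 = 101010010100
1s count = 5

odd parity (5 ones in 101010010100)


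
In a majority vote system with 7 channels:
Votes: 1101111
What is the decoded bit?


Ones: 6 out of 7
Threshold: 4

1 (6/7 voted 1)


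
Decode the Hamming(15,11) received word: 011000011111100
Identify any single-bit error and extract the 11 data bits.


Syndrome = 0: no error detected

Data: 10001111100 (no errors)


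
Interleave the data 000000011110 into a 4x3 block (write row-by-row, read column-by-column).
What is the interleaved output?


Matrix:
  000
  000
  011
  110
Read columns: 000100110010

000100110010


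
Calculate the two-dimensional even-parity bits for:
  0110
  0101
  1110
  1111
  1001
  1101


Row parities: 001001
Column parities: 0110

Row P: 001001, Col P: 0110, Corner: 0


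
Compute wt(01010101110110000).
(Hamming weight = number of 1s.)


Counting 1s in 01010101110110000

8


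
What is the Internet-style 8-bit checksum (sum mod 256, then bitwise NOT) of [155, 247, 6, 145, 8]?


Sum = 561 mod 256 = 49
Complement = 206

206


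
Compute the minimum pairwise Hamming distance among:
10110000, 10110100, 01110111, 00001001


Comparing all pairs, minimum distance: 1
Can detect 0 errors, correct 0 errors

1


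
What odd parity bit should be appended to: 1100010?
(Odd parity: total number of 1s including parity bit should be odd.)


Number of 1s in data: 3
Parity bit: 0

0


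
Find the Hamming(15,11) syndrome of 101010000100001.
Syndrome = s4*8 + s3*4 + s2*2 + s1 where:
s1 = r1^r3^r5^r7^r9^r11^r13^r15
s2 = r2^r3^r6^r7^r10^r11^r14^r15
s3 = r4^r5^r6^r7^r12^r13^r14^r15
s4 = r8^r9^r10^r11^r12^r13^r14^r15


s1=0, s2=1, s3=0, s4=0

Syndrome = 2 (error at position 2)


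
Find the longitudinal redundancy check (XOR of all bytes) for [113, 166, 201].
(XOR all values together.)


XOR chain: 113 ^ 166 ^ 201 = 30

30


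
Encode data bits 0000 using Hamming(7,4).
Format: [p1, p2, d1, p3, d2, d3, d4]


Parity bits: p1=0, p2=0, p3=0

0000000


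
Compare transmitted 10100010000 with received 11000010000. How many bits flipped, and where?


XOR: 01100000000

2 error(s) at position(s): 1, 2


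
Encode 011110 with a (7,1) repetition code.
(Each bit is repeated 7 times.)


Each bit -> 7 copies

000000011111111111111111111111111110000000


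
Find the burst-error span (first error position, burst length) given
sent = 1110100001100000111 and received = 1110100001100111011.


XOR: 0000000000000111100

Burst at position 13, length 4


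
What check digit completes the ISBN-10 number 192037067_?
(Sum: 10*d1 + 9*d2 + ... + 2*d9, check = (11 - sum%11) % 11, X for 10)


Weighted sum: 192
192 mod 11 = 5

Check digit: 6


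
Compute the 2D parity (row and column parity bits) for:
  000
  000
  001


Row parities: 001
Column parities: 001

Row P: 001, Col P: 001, Corner: 1


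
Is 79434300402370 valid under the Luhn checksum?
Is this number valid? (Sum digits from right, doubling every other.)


Luhn sum = 56
56 mod 10 = 6

Invalid (Luhn sum mod 10 = 6)


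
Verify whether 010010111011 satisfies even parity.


Number of 1s: 7

No, parity error (7 ones)


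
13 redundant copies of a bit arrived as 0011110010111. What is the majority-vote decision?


Ones: 8 out of 13
Threshold: 7

1 (8/13 voted 1)


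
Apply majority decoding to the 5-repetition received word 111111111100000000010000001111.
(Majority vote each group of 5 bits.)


Groups: 11111, 11111, 00000, 00001, 00000, 01111
Majority votes: 110001

110001


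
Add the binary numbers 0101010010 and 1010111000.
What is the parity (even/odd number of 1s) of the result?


0101010010 = 338
1010111000 = 696
Sum = 1034 = 10000001010
1s count = 3

odd parity (3 ones in 10000001010)


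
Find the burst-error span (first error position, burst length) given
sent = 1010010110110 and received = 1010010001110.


XOR: 0000000111000

Burst at position 7, length 3


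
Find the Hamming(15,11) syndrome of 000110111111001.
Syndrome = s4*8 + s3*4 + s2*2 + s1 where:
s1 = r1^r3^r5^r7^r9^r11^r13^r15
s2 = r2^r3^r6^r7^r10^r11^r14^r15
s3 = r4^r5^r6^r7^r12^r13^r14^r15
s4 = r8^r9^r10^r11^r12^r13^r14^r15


s1=1, s2=0, s3=1, s4=0

Syndrome = 5 (error at position 5)


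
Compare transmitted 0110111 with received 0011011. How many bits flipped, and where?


XOR: 0101100

3 error(s) at position(s): 1, 3, 4


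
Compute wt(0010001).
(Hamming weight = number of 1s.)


Counting 1s in 0010001

2


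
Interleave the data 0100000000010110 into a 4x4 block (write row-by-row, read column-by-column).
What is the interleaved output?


Matrix:
  0100
  0000
  0001
  0110
Read columns: 0000100100010010

0000100100010010


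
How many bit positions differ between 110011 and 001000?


XOR: 111011
Count of 1s: 5

5


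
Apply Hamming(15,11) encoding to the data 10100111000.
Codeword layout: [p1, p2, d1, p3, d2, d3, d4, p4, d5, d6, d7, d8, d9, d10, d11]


Parity bits: p1=0, p2=0, p3=0, p4=1

001001010111000


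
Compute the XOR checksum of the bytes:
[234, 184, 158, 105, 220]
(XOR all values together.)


XOR chain: 234 ^ 184 ^ 158 ^ 105 ^ 220 = 121

121


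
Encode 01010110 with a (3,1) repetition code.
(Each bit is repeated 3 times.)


Each bit -> 3 copies

000111000111000111111000


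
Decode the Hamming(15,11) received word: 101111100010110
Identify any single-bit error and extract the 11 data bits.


Syndrome = 10: error at position 10

Data: 11110110110 (corrected bit 10)


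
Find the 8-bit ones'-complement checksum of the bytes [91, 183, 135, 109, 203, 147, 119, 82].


Sum = 1069 mod 256 = 45
Complement = 210

210


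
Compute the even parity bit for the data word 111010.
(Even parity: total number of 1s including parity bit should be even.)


Number of 1s in data: 4
Parity bit: 0

0


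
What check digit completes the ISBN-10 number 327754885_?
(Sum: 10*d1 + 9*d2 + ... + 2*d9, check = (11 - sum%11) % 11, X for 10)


Weighted sum: 269
269 mod 11 = 5

Check digit: 6


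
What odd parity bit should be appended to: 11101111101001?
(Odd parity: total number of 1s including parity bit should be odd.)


Number of 1s in data: 10
Parity bit: 1

1


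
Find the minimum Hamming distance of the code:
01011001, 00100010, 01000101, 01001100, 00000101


Comparing all pairs, minimum distance: 1
Can detect 0 errors, correct 0 errors

1


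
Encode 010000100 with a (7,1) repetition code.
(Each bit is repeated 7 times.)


Each bit -> 7 copies

000000011111110000000000000000000000000000111111100000000000000


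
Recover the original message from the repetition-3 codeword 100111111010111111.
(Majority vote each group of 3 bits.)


Groups: 100, 111, 111, 010, 111, 111
Majority votes: 011011

011011


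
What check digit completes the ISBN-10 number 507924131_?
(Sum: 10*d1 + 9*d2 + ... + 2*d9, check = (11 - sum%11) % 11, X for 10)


Weighted sum: 216
216 mod 11 = 7

Check digit: 4


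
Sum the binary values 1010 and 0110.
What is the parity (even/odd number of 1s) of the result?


1010 = 10
0110 = 6
Sum = 16 = 10000
1s count = 1

odd parity (1 ones in 10000)


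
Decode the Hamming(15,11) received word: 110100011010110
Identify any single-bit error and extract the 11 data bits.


Syndrome = 14: error at position 14

Data: 00001010100 (corrected bit 14)


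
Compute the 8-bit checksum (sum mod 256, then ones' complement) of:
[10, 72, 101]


Sum = 183 mod 256 = 183
Complement = 72

72


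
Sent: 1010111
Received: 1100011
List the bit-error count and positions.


XOR: 0110100

3 error(s) at position(s): 1, 2, 4


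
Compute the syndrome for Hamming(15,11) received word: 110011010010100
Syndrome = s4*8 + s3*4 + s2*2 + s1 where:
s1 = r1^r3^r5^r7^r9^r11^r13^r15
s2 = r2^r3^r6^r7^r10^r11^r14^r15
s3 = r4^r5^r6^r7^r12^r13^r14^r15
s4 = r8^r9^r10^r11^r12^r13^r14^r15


s1=0, s2=1, s3=1, s4=1

Syndrome = 14 (error at position 14)


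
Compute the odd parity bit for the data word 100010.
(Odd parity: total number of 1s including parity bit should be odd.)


Number of 1s in data: 2
Parity bit: 1

1


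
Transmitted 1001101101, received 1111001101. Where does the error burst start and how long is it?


XOR: 0110100000

Burst at position 1, length 4


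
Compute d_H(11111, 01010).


XOR: 10101
Count of 1s: 3

3


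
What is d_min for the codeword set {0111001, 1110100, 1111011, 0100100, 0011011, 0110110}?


Comparing all pairs, minimum distance: 2
Can detect 1 errors, correct 0 errors

2


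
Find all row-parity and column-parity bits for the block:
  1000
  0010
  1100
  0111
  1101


Row parities: 11011
Column parities: 1100

Row P: 11011, Col P: 1100, Corner: 0


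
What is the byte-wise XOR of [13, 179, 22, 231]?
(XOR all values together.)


XOR chain: 13 ^ 179 ^ 22 ^ 231 = 79

79


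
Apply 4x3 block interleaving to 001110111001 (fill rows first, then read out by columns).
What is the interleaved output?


Matrix:
  001
  110
  111
  001
Read columns: 011001101011

011001101011


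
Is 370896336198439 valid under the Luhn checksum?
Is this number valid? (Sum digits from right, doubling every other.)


Luhn sum = 79
79 mod 10 = 9

Invalid (Luhn sum mod 10 = 9)


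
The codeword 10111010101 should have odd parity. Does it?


Number of 1s: 7

Yes, parity is correct (7 ones)


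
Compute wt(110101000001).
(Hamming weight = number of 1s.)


Counting 1s in 110101000001

5


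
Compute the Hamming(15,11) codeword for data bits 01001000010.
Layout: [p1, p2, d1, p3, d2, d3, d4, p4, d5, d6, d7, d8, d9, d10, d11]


Parity bits: p1=0, p2=1, p3=0, p4=0

010010001000010


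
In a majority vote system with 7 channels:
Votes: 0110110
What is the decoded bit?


Ones: 4 out of 7
Threshold: 4

1 (4/7 voted 1)


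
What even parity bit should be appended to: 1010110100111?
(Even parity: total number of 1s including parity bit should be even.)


Number of 1s in data: 8
Parity bit: 0

0


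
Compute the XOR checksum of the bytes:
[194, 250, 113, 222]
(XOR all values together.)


XOR chain: 194 ^ 250 ^ 113 ^ 222 = 151

151


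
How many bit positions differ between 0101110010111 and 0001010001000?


XOR: 0100100011111
Count of 1s: 7

7


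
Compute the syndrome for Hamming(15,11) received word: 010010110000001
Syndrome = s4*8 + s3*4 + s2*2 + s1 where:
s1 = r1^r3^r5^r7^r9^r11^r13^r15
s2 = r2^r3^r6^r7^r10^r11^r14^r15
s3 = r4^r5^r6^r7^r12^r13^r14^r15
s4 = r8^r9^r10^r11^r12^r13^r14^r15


s1=1, s2=1, s3=1, s4=0

Syndrome = 7 (error at position 7)


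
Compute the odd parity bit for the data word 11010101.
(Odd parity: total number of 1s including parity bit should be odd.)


Number of 1s in data: 5
Parity bit: 0

0


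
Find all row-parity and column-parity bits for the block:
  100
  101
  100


Row parities: 101
Column parities: 101

Row P: 101, Col P: 101, Corner: 0


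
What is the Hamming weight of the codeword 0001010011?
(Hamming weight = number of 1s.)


Counting 1s in 0001010011

4


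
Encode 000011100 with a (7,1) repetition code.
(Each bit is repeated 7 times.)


Each bit -> 7 copies

000000000000000000000000000011111111111111111111100000000000000


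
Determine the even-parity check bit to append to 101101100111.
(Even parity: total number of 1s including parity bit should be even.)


Number of 1s in data: 8
Parity bit: 0

0


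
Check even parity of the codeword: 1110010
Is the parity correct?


Number of 1s: 4

Yes, parity is correct (4 ones)


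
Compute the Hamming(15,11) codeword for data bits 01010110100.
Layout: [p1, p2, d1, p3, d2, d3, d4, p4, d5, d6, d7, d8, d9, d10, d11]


Parity bits: p1=0, p2=1, p3=1, p4=1

010110110110100


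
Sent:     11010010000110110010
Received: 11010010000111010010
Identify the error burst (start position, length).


XOR: 00000000000001100000

Burst at position 13, length 2


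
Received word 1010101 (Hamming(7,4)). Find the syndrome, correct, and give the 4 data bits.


Syndrome = 0: no error detected

Data: 1101 (no errors)


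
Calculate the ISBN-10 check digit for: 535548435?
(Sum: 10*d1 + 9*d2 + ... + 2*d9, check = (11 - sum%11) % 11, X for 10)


Weighted sum: 251
251 mod 11 = 9

Check digit: 2


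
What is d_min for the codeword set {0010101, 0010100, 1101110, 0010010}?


Comparing all pairs, minimum distance: 1
Can detect 0 errors, correct 0 errors

1


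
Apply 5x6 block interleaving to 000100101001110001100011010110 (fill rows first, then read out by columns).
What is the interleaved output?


Matrix:
  000100
  101001
  110001
  100011
  010110
Read columns: 011100010101000100010001101110

011100010101000100010001101110


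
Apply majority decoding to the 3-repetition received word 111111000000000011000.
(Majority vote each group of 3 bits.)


Groups: 111, 111, 000, 000, 000, 011, 000
Majority votes: 1100010

1100010


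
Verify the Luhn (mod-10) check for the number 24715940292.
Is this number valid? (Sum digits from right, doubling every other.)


Luhn sum = 50
50 mod 10 = 0

Valid (Luhn sum mod 10 = 0)


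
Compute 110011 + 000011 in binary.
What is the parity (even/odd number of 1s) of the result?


110011 = 51
000011 = 3
Sum = 54 = 110110
1s count = 4

even parity (4 ones in 110110)


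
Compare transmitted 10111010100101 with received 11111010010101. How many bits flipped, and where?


XOR: 01000000110000

3 error(s) at position(s): 1, 8, 9


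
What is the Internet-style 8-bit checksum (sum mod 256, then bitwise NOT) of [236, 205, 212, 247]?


Sum = 900 mod 256 = 132
Complement = 123

123


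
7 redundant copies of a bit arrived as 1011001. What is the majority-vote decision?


Ones: 4 out of 7
Threshold: 4

1 (4/7 voted 1)


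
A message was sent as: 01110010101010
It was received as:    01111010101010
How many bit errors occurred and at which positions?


XOR: 00001000000000

1 error(s) at position(s): 4
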